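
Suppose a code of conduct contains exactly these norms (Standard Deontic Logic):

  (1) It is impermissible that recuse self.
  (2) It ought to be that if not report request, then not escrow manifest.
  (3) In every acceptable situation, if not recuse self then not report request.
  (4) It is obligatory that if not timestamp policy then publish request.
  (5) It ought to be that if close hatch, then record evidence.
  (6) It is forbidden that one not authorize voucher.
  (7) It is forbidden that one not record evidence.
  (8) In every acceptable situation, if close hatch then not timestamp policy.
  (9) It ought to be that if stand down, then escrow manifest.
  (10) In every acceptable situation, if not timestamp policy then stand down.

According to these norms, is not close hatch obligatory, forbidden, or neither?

Obligatory

Premise 1 is F(recuse_self), i.e. O(¬recuse_self).
Premise 3 is O(¬recuse_self → ¬report_request); since O(¬recuse_self), deontic closure gives O(¬report_request).
From O(¬report_request) and premise 2, O(¬report_request → ¬escrow_manifest), we obtain O(¬escrow_manifest).
Premise 9 is O(stand_down → escrow_manifest); contrapositively O(¬escrow_manifest → ¬stand_down). Since O(¬escrow_manifest) holds, K gives O(¬stand_down).
Premise 10, O(¬timestamp_policy → stand_down), contraposes to O(¬stand_down → timestamp_policy); with O(¬stand_down) we get O(timestamp_policy).
Premise 8 is O(close_hatch → ¬timestamp_policy); contrapositively O(timestamp_policy → ¬close_hatch). Since O(timestamp_policy) holds, K gives O(¬close_hatch).
Premises 4, 5, 6, 7 do not contribute to this derivation.
Hence ¬close_hatch is obligatory.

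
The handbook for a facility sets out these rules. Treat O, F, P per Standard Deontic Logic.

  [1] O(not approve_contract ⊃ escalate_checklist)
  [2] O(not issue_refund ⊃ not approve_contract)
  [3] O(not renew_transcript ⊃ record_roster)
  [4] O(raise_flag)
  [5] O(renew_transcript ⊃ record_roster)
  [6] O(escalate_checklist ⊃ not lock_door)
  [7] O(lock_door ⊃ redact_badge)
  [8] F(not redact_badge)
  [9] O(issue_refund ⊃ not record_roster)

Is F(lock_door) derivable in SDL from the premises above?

Yes

By case analysis on not renew_transcript: premise 3 gives O(not renew_transcript ⊃ record_roster) and premise 5 gives O(renew_transcript ⊃ record_roster), so O(record_roster) either way.
Premise 9, O(issue_refund ⊃ not record_roster), contraposes to O(record_roster ⊃ not issue_refund); with O(record_roster) we get O(not issue_refund).
Applying K to premise 2 (O(not issue_refund ⊃ not approve_contract)) and O(not issue_refund) yields O(not approve_contract).
Applying K to premise 1 (O(not approve_contract ⊃ escalate_checklist)) and O(not approve_contract) yields O(escalate_checklist).
Applying K to premise 6 (O(escalate_checklist ⊃ not lock_door)) and O(escalate_checklist) yields O(not lock_door).
Premises 4, 7, 8 do not contribute to this derivation.
So O(not lock_door) holds, i.e. F(lock_door). The claim follows.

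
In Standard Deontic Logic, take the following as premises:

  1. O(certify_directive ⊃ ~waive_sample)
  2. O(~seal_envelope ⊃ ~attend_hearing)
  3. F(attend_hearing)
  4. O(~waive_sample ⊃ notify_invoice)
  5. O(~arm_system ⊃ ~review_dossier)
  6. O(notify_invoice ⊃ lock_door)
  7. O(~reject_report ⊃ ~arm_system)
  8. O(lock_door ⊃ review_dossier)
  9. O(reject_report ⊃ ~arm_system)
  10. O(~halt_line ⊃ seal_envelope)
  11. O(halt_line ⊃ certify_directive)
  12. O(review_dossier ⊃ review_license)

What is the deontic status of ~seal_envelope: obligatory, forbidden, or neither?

Forbidden

By case analysis on reject_report: premise 9 gives O(reject_report ⊃ ~arm_system) and premise 7 gives O(~reject_report ⊃ ~arm_system), so O(~arm_system) either way.
With premise 5, O(~arm_system ⊃ ~review_dossier), the K-axiom yields O(~review_dossier).
Premise 8, O(lock_door ⊃ review_dossier), contraposes to O(~review_dossier ⊃ ~lock_door); with O(~review_dossier) we get O(~lock_door).
The contrapositive of premise 6 (O(notify_invoice ⊃ lock_door)) is O(~lock_door ⊃ ~notify_invoice), and O(~lock_door) is already established, so O(~notify_invoice).
The contrapositive of premise 4 (O(~waive_sample ⊃ notify_invoice)) is O(~notify_invoice ⊃ waive_sample), and O(~notify_invoice) is already established, so O(waive_sample).
Premise 1, O(certify_directive ⊃ ~waive_sample), contraposes to O(waive_sample ⊃ ~certify_directive); with O(waive_sample) we get O(~certify_directive).
Premise 11, O(halt_line ⊃ certify_directive), contraposes to O(~certify_directive ⊃ ~halt_line); with O(~certify_directive) we get O(~halt_line).
With premise 10, O(~halt_line ⊃ seal_envelope), the K-axiom yields O(seal_envelope).
Premises 2, 3, 12 do not contribute to this derivation.
Thus O(seal_envelope), which is F(~seal_envelope): ~seal_envelope is forbidden.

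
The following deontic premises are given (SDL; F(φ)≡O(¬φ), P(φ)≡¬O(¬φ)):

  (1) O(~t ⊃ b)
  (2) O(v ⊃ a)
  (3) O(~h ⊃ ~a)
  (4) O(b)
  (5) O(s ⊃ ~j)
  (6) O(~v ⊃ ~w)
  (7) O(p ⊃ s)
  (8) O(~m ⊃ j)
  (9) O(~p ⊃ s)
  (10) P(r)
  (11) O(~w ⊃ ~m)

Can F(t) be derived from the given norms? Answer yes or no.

No

Premise 1 is O(~t ⊃ b); even if O(b) held, inferring O(~t) would be affirming the consequent — invalid.
No other premise forces O(~t). An ideal world satisfying every premise can still have t true, so F(t) is not derivable.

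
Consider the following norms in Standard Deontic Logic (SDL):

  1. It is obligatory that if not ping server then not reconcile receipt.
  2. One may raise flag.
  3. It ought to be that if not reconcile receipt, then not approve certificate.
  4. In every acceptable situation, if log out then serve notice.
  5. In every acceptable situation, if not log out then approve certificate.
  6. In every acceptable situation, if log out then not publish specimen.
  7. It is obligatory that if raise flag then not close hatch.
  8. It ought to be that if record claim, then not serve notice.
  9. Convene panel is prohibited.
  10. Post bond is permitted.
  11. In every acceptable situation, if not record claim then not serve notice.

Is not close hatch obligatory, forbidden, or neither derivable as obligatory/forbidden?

Premise 7 is O(raise_flag → ¬close_hatch), but O(raise_flag) is not derivable from the premises (the permission P(raise_flag) asserts only ¬O(¬raise_flag), not O(raise_flag)), so it does not yield O(¬close_hatch).
No premise or chain of K-axiom applications forces O(¬close_hatch), and none forces O(close_hatch). So ¬close_hatch is neither obligatory nor forbidden under these norms.

Neither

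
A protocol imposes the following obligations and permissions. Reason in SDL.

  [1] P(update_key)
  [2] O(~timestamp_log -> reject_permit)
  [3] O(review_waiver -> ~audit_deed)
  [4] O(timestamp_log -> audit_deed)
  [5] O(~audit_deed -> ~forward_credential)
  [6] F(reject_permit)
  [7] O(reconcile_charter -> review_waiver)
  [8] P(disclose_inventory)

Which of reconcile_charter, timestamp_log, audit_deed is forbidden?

F(reject_permit) at premise 6 means O(~reject_permit).
Premise 2 is O(~timestamp_log -> reject_permit); contrapositively O(~reject_permit -> timestamp_log). Since O(~reject_permit) holds, K gives O(timestamp_log).
From O(timestamp_log) and premise 4, O(timestamp_log -> audit_deed), we obtain O(audit_deed).
Premise 3 is O(review_waiver -> ~audit_deed); contrapositively O(audit_deed -> ~review_waiver). Since O(audit_deed) holds, K gives O(~review_waiver).
Premise 7, O(reconcile_charter -> review_waiver), contraposes to O(~review_waiver -> ~reconcile_charter); with O(~review_waiver) we get O(~reconcile_charter).
So O(~reconcile_charter) holds, i.e. reconcile_charter is forbidden. None of the other listed options is forbidden under the premises.

reconcile_charter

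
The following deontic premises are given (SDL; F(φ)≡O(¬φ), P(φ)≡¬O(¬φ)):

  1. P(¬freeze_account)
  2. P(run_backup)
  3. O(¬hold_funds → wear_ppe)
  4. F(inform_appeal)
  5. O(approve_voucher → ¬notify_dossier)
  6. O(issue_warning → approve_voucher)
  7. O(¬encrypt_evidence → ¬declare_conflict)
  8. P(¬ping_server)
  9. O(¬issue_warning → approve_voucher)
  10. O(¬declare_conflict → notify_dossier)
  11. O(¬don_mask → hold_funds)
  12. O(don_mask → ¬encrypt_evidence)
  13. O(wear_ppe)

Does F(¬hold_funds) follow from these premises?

By case analysis on ¬issue_warning: premise 9 gives O(¬issue_warning → approve_voucher) and premise 6 gives O(issue_warning → approve_voucher), so O(approve_voucher) either way.
Premise 5 is O(approve_voucher → ¬notify_dossier); since O(approve_voucher), deontic closure gives O(¬notify_dossier).
Premise 10 is O(¬declare_conflict → notify_dossier); contrapositively O(¬notify_dossier → declare_conflict). Since O(¬notify_dossier) holds, K gives O(declare_conflict).
Premise 7 is O(¬encrypt_evidence → ¬declare_conflict); contrapositively O(declare_conflict → encrypt_evidence). Since O(declare_conflict) holds, K gives O(encrypt_evidence).
Premise 12 is O(don_mask → ¬encrypt_evidence); contrapositively O(encrypt_evidence → ¬don_mask). Since O(encrypt_evidence) holds, K gives O(¬don_mask).
Applying K to premise 11 (O(¬don_mask → hold_funds)) and O(¬don_mask) yields O(hold_funds).
Premises 1, 2, 3, 4, 8, 13 do not contribute to this derivation.
So O(hold_funds) holds, i.e. F(¬hold_funds). The claim follows.

Yes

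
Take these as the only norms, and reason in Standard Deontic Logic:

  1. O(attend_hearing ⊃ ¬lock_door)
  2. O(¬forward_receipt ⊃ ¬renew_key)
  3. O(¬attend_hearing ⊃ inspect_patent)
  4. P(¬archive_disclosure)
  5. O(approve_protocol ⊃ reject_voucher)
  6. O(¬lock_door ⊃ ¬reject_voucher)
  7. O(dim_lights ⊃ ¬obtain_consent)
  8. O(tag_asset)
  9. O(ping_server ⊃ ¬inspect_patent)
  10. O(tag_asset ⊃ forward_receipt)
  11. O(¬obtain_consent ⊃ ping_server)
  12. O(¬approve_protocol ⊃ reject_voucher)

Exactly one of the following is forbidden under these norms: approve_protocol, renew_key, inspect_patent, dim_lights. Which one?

Premises 5 and 12 are O(approve_protocol ⊃ reject_voucher) and O(¬approve_protocol ⊃ reject_voucher); every ideal world satisfies approve_protocol or ¬approve_protocol, so in either case reject_voucher holds — hence O(reject_voucher).
The contrapositive of premise 6 (O(¬lock_door ⊃ ¬reject_voucher)) is O(reject_voucher ⊃ lock_door), and O(reject_voucher) is already established, so O(lock_door).
The contrapositive of premise 1 (O(attend_hearing ⊃ ¬lock_door)) is O(lock_door ⊃ ¬attend_hearing), and O(lock_door) is already established, so O(¬attend_hearing).
Applying K to premise 3 (O(¬attend_hearing ⊃ inspect_patent)) and O(¬attend_hearing) yields O(inspect_patent).
Premise 9, O(ping_server ⊃ ¬inspect_patent), contraposes to O(inspect_patent ⊃ ¬ping_server); with O(inspect_patent) we get O(¬ping_server).
Premise 11 is O(¬obtain_consent ⊃ ping_server); contrapositively O(¬ping_server ⊃ obtain_consent). Since O(¬ping_server) holds, K gives O(obtain_consent).
Premise 7, O(dim_lights ⊃ ¬obtain_consent), contraposes to O(obtain_consent ⊃ ¬dim_lights); with O(obtain_consent) we get O(¬dim_lights).
So O(¬dim_lights) holds, i.e. dim_lights is forbidden. None of the other listed options is forbidden under the premises.

dim_lights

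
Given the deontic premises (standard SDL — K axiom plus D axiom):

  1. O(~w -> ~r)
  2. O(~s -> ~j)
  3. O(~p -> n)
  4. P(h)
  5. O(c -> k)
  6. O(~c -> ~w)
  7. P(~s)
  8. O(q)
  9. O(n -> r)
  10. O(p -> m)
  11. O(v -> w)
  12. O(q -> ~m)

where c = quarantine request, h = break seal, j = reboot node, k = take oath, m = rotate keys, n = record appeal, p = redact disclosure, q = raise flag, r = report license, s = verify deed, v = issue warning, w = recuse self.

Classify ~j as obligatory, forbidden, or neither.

Premise 2 is O(~s -> ~j), but O(~s) is not derivable from the premises (the permission P(~s) asserts only ~O(s), not O(~s)), so it does not yield O(~j).
No premise or chain of K-axiom applications forces O(~j), and none forces O(j). So ~j is neither obligatory nor forbidden under these norms.

Neither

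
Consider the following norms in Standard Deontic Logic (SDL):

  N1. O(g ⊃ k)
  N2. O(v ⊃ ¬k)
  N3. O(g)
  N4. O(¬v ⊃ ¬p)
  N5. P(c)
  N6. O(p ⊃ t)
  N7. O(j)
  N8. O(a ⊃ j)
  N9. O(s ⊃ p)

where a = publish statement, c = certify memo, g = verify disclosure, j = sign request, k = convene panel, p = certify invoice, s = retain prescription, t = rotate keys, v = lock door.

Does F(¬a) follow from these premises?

No

Premise 8 is O(a ⊃ j); even if O(j) held, inferring O(a) would be affirming the consequent — invalid.
No other premise forces O(a). An ideal world satisfying every premise can still have ¬a true, so F(¬a) is not derivable.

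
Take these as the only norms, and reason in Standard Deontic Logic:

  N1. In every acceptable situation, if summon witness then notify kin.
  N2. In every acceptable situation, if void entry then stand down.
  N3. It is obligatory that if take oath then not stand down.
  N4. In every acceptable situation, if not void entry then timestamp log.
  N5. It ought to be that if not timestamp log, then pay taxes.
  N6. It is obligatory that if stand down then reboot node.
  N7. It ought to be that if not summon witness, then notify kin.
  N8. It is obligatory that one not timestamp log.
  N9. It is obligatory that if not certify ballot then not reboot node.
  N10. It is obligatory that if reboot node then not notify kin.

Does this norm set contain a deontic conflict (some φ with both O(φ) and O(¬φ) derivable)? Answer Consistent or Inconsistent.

Premises 7 and 1 cover both cases: O(¬summon_witness → notify_kin) and O(summon_witness → notify_kin). Since ¬summon_witness ∨ summon_witness is a tautology, O(notify_kin) follows.
Premise 10, O(reboot_node → ¬notify_kin), contraposes to O(notify_kin → ¬reboot_node); with O(notify_kin) we get O(¬reboot_node).
Premise 6 is O(stand_down → reboot_node); contrapositively O(¬reboot_node → ¬stand_down). Since O(¬reboot_node) holds, K gives O(¬stand_down).
Premise 2 is O(void_entry → stand_down); contrapositively O(¬stand_down → ¬void_entry). Since O(¬stand_down) holds, K gives O(¬void_entry).
Applying K to premise 4 (O(¬void_entry → timestamp_log)) and O(¬void_entry) yields O(timestamp_log).
However, premise 8 gives O(¬timestamp_log).
We now have both O(timestamp_log) and O(¬timestamp_log) — timestamp_log is simultaneously obligatory and forbidden, violating the D-axiom.

Inconsistent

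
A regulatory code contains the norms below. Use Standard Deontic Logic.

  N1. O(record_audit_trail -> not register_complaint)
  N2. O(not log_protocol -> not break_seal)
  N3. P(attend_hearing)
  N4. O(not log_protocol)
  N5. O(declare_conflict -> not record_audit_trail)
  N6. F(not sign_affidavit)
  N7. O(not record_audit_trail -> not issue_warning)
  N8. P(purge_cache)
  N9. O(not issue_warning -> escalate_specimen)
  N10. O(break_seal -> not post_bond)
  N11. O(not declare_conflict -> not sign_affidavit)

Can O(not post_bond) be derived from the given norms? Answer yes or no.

No

Premise 10 is O(break_seal -> not post_bond), but O(break_seal) is not derivable from the premises, so it does not yield O(not post_bond).
No other premise forces O(not post_bond). An ideal world satisfying every premise can still have not post_bond false, so O(not post_bond) is not derivable.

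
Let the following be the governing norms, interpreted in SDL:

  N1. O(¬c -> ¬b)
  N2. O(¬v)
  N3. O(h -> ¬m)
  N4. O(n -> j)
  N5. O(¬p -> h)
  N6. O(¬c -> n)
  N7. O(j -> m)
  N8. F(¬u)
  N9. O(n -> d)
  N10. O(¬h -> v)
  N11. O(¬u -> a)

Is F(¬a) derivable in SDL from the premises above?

No

Premise 11 is O(¬u -> a), but O(¬u) is not derivable from the premises, so it does not yield O(a).
No other premise forces O(a). An ideal world satisfying every premise can still have ¬a true, so F(¬a) is not derivable.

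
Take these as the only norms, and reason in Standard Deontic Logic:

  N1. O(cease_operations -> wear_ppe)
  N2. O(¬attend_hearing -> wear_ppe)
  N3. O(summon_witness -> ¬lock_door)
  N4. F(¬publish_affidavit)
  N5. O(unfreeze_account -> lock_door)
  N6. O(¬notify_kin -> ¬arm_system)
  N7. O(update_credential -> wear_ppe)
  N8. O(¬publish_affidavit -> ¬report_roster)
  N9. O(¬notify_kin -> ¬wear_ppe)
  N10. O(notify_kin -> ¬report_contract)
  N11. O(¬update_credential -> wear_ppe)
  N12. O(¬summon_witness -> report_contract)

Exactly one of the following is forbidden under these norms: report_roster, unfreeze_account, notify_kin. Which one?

By case analysis on ¬update_credential: premise 11 gives O(¬update_credential -> wear_ppe) and premise 7 gives O(update_credential -> wear_ppe), so O(wear_ppe) either way.
The contrapositive of premise 9 (O(¬notify_kin -> ¬wear_ppe)) is O(wear_ppe -> notify_kin), and O(wear_ppe) is already established, so O(notify_kin).
Premise 10 is O(notify_kin -> ¬report_contract); since O(notify_kin), deontic closure gives O(¬report_contract).
Premise 12, O(¬summon_witness -> report_contract), contraposes to O(¬report_contract -> summon_witness); with O(¬report_contract) we get O(summon_witness).
From O(summon_witness) and premise 3, O(summon_witness -> ¬lock_door), we obtain O(¬lock_door).
The contrapositive of premise 5 (O(unfreeze_account -> lock_door)) is O(¬lock_door -> ¬unfreeze_account), and O(¬lock_door) is already established, so O(¬unfreeze_account).
So O(¬unfreeze_account) holds, i.e. unfreeze_account is forbidden. None of the other listed options is forbidden under the premises.

unfreeze_account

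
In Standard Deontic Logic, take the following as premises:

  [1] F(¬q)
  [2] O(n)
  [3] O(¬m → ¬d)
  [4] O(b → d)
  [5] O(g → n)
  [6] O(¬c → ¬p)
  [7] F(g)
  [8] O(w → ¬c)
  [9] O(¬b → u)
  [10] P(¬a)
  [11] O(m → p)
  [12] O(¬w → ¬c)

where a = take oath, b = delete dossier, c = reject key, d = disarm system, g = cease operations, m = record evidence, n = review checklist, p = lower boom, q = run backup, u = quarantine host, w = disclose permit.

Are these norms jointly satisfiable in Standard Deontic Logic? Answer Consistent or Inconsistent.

Consistent

Premise 5 is O(g → n); even if O(n) held, inferring O(g) would be affirming the consequent — invalid.
So O(g) is not derivable, and the apparent clash with O(¬g) does not arise.
A world satisfying every obligation exists (e.g. a=false, b=false, c=false, d=false, g=false, m=false, n=true, p=false, q=true, u=true, w=false); no atom is both obligatory and forbidden, so the set is consistent.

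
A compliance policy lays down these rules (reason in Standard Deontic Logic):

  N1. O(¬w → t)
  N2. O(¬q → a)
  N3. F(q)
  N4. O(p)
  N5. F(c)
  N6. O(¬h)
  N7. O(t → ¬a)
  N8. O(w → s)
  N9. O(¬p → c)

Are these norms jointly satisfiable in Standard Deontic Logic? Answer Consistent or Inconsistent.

Premise 9 is O(¬p → c), but O(¬p) is not derivable from the premises, so it does not yield O(c).
So O(c) is not derivable, and the apparent clash with O(¬c) does not arise.
A world satisfying every obligation exists (e.g. a=true, c=false, h=false, p=true, q=false, s=true, t=false, w=true); no atom is both obligatory and forbidden, so the set is consistent.

Consistent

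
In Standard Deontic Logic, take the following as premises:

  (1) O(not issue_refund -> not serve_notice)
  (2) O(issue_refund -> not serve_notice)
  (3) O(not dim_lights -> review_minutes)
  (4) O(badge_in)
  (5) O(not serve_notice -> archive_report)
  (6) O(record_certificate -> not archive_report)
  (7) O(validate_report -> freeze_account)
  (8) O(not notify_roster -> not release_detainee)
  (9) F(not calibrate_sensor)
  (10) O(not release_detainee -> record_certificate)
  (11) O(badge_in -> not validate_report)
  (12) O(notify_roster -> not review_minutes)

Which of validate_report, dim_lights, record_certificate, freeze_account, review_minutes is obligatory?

dim_lights

Premises 2 and 1 are O(issue_refund -> not serve_notice) and O(not issue_refund -> not serve_notice); every ideal world satisfies issue_refund or not issue_refund, so in either case not serve_notice holds — hence O(not serve_notice).
Applying K to premise 5 (O(not serve_notice -> archive_report)) and O(not serve_notice) yields O(archive_report).
Premise 6 is O(record_certificate -> not archive_report); contrapositively O(archive_report -> not record_certificate). Since O(archive_report) holds, K gives O(not record_certificate).
Premise 10 is O(not release_detainee -> record_certificate); contrapositively O(not record_certificate -> release_detainee). Since O(not record_certificate) holds, K gives O(release_detainee).
The contrapositive of premise 8 (O(not notify_roster -> not release_detainee)) is O(release_detainee -> notify_roster), and O(release_detainee) is already established, so O(notify_roster).
Applying K to premise 12 (O(notify_roster -> not review_minutes)) and O(notify_roster) yields O(not review_minutes).
The contrapositive of premise 3 (O(not dim_lights -> review_minutes)) is O(not review_minutes -> dim_lights), and O(not review_minutes) is already established, so O(dim_lights).
So O(dim_lights) holds — dim_lights is obligatory. None of the other listed options is made obligatory by any chain of premises.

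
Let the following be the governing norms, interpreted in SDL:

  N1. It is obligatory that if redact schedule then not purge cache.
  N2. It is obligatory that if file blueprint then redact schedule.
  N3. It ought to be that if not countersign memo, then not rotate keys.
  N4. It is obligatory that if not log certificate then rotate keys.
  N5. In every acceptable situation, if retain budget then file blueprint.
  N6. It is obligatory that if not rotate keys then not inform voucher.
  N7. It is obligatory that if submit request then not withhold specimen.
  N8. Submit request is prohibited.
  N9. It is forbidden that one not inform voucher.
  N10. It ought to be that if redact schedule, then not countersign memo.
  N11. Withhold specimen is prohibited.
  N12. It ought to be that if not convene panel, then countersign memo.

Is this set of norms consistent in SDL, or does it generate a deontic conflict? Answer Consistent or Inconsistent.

Consistent

Premise 7 is O(submit_request → ¬withhold_specimen); even if O(¬withhold_specimen) held, inferring O(submit_request) would be affirming the consequent — invalid.
So O(submit_request) is not derivable, and the apparent clash with O(¬submit_request) does not arise.
A world satisfying every obligation exists (e.g. convene_panel=false, countersign_memo=true, file_blueprint=false, inform_voucher=true, log_certificate=false, purge_cache=false, redact_schedule=false, retain_budget=false, rotate_keys=true, submit_request=false, withhold_specimen=false); no atom is both obligatory and forbidden, so the set is consistent.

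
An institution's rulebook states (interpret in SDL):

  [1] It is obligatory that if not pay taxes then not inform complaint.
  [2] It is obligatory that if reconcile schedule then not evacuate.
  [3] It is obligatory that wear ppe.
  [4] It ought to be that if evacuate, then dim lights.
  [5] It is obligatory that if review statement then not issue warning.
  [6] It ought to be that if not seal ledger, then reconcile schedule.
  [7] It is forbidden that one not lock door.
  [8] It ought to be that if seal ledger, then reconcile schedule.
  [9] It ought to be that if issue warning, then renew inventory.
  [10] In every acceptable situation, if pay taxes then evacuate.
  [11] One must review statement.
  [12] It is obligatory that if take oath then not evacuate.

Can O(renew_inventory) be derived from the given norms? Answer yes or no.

Premise 9 is O(issue_warning → renew_inventory), but O(issue_warning) is not derivable from the premises, so it does not yield O(renew_inventory).
No other premise forces O(renew_inventory). An ideal world satisfying every premise can still have renew_inventory false, so O(renew_inventory) is not derivable.

No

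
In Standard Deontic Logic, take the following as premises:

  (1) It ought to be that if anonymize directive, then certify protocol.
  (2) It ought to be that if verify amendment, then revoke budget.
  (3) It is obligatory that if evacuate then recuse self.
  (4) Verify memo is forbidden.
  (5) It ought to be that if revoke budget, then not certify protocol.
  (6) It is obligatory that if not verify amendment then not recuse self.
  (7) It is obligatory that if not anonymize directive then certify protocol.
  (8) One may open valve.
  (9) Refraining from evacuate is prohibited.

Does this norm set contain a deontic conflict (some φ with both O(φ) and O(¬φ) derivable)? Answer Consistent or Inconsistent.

Inconsistent

Premises 7 and 1 cover both cases: O(¬anonymize_directive → certify_protocol) and O(anonymize_directive → certify_protocol). Since ¬anonymize_directive ∨ anonymize_directive is a tautology, O(certify_protocol) follows.
Premise 5, O(revoke_budget → ¬certify_protocol), contraposes to O(certify_protocol → ¬revoke_budget); with O(certify_protocol) we get O(¬revoke_budget).
The contrapositive of premise 2 (O(verify_amendment → revoke_budget)) is O(¬revoke_budget → ¬verify_amendment), and O(¬revoke_budget) is already established, so O(¬verify_amendment).
With premise 6, O(¬verify_amendment → ¬recuse_self), the K-axiom yields O(¬recuse_self).
Premise 3, O(evacuate → recuse_self), contraposes to O(¬recuse_self → ¬evacuate); with O(¬recuse_self) we get O(¬evacuate).
However, F(¬evacuate) at premise 9 amounts to O(evacuate).
We now have both O(¬evacuate) and O(evacuate) — evacuate is simultaneously obligatory and forbidden, violating the D-axiom.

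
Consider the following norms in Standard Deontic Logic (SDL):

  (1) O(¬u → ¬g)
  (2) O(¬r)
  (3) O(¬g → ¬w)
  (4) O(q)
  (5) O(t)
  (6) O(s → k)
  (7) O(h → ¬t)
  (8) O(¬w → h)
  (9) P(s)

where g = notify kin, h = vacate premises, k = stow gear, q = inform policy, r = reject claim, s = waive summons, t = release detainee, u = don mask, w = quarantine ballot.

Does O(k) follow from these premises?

No

Premise 6 is O(s → k), but O(s) is not derivable from the premises (the permission P(s) asserts only ¬O(¬s), not O(s)), so it does not yield O(k).
No other premise forces O(k). An ideal world satisfying every premise can still have k false, so O(k) is not derivable.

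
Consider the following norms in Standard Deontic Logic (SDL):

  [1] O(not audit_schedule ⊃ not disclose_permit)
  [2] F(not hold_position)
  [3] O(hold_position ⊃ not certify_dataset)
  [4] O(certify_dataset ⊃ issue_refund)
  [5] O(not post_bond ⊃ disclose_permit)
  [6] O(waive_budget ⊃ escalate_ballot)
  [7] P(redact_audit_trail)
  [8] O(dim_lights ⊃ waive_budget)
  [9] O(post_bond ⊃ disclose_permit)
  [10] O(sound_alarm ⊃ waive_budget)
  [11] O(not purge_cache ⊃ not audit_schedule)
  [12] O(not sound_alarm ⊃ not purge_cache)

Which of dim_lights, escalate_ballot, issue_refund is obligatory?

escalate_ballot

Premises 9 and 5 are O(post_bond ⊃ disclose_permit) and O(not post_bond ⊃ disclose_permit); every ideal world satisfies post_bond or not post_bond, so in either case disclose_permit holds — hence O(disclose_permit).
The contrapositive of premise 1 (O(not audit_schedule ⊃ not disclose_permit)) is O(disclose_permit ⊃ audit_schedule), and O(disclose_permit) is already established, so O(audit_schedule).
The contrapositive of premise 11 (O(not purge_cache ⊃ not audit_schedule)) is O(audit_schedule ⊃ purge_cache), and O(audit_schedule) is already established, so O(purge_cache).
The contrapositive of premise 12 (O(not sound_alarm ⊃ not purge_cache)) is O(purge_cache ⊃ sound_alarm), and O(purge_cache) is already established, so O(sound_alarm).
With premise 10, O(sound_alarm ⊃ waive_budget), the K-axiom yields O(waive_budget).
From O(waive_budget) and premise 6, O(waive_budget ⊃ escalate_ballot), we obtain O(escalate_ballot).
So O(escalate_ballot) holds — escalate_ballot is obligatory. None of the other listed options is made obligatory by any chain of premises.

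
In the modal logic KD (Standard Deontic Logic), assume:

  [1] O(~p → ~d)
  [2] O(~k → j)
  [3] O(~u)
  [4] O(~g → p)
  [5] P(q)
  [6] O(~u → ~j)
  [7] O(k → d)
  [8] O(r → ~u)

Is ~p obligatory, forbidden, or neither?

Forbidden

From premise 3 we have O(~u).
Applying K to premise 6 (O(~u → ~j)) and O(~u) yields O(~j).
Premise 2 is O(~k → j); contrapositively O(~j → k). Since O(~j) holds, K gives O(k).
Applying K to premise 7 (O(k → d)) and O(k) yields O(d).
Premise 1 is O(~p → ~d); contrapositively O(d → p). Since O(d) holds, K gives O(p).
Premises 4, 5, 8 do not contribute to this derivation.
Thus O(p), which is F(~p): ~p is forbidden.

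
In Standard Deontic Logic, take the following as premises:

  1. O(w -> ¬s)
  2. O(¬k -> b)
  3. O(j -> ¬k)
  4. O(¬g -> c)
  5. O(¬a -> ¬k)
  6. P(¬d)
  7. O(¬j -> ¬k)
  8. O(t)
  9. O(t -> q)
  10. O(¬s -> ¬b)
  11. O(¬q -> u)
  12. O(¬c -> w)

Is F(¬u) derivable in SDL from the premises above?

Premise 11 is O(¬q -> u), but O(¬q) is not derivable from the premises, so it does not yield O(u).
No other premise forces O(u). An ideal world satisfying every premise can still have ¬u true, so F(¬u) is not derivable.

No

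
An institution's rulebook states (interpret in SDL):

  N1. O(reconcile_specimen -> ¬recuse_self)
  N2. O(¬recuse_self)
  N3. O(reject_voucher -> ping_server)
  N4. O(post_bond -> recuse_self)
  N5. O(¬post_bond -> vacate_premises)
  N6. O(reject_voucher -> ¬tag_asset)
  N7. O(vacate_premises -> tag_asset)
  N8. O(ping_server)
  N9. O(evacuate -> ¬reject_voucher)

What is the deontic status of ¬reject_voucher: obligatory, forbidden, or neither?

Obligatory

From premise 2 we have O(¬recuse_self).
Premise 4, O(post_bond -> recuse_self), contraposes to O(¬recuse_self -> ¬post_bond); with O(¬recuse_self) we get O(¬post_bond).
From O(¬post_bond) and premise 5, O(¬post_bond -> vacate_premises), we obtain O(vacate_premises).
From O(vacate_premises) and premise 7, O(vacate_premises -> tag_asset), we obtain O(tag_asset).
Premise 6 is O(reject_voucher -> ¬tag_asset); contrapositively O(tag_asset -> ¬reject_voucher). Since O(tag_asset) holds, K gives O(¬reject_voucher).
Premises 1, 3, 8, 9 do not contribute to this derivation.
Hence ¬reject_voucher is obligatory.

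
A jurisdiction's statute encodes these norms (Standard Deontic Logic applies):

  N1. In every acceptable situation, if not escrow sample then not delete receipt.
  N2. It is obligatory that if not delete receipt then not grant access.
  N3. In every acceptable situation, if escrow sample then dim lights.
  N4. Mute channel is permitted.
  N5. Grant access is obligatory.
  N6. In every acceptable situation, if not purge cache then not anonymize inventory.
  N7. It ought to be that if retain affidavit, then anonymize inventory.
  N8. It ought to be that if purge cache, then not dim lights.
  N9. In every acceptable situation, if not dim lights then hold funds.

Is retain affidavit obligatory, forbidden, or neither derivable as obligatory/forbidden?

Forbidden

Premise 5 states O(grant_access) outright.
Premise 2 is O(¬delete_receipt → ¬grant_access); contrapositively O(grant_access → delete_receipt). Since O(grant_access) holds, K gives O(delete_receipt).
The contrapositive of premise 1 (O(¬escrow_sample → ¬delete_receipt)) is O(delete_receipt → escrow_sample), and O(delete_receipt) is already established, so O(escrow_sample).
With premise 3, O(escrow_sample → dim_lights), the K-axiom yields O(dim_lights).
The contrapositive of premise 8 (O(purge_cache → ¬dim_lights)) is O(dim_lights → ¬purge_cache), and O(dim_lights) is already established, so O(¬purge_cache).
With premise 6, O(¬purge_cache → ¬anonymize_inventory), the K-axiom yields O(¬anonymize_inventory).
Premise 7 is O(retain_affidavit → anonymize_inventory); contrapositively O(¬anonymize_inventory → ¬retain_affidavit). Since O(¬anonymize_inventory) holds, K gives O(¬retain_affidavit).
Premises 4, 9 do not contribute to this derivation.
Thus O(¬retain_affidavit), which is F(retain_affidavit): retain_affidavit is forbidden.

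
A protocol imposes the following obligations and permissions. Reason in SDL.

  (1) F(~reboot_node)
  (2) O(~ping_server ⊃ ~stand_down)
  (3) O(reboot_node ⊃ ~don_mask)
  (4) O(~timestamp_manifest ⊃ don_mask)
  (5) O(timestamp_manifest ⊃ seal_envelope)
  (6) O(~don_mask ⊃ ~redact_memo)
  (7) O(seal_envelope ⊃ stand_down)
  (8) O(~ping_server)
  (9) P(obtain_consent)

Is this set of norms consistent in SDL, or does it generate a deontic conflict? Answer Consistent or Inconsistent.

From premise 8 we have O(~ping_server).
From O(~ping_server) and premise 2, O(~ping_server ⊃ ~stand_down), we obtain O(~stand_down).
Premise 7, O(seal_envelope ⊃ stand_down), contraposes to O(~stand_down ⊃ ~seal_envelope); with O(~stand_down) we get O(~seal_envelope).
The contrapositive of premise 5 (O(timestamp_manifest ⊃ seal_envelope)) is O(~seal_envelope ⊃ ~timestamp_manifest), and O(~seal_envelope) is already established, so O(~timestamp_manifest).
With premise 4, O(~timestamp_manifest ⊃ don_mask), the K-axiom yields O(don_mask).
The contrapositive of premise 3 (O(reboot_node ⊃ ~don_mask)) is O(don_mask ⊃ ~reboot_node), and O(don_mask) is already established, so O(~reboot_node).
Yet premise 1 is F(~reboot_node), i.e. O(reboot_node).
We now have both O(~reboot_node) and O(reboot_node) — reboot_node is simultaneously obligatory and forbidden, violating the D-axiom.

Inconsistent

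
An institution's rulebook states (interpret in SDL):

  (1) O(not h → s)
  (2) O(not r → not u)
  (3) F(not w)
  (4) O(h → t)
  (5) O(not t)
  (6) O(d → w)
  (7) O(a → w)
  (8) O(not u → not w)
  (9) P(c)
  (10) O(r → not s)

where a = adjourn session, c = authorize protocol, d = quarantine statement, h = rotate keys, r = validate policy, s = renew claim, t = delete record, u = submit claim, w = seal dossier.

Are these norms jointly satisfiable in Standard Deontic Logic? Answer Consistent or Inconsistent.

Inconsistent

F(not w) at premise 3 means O(w).
Premise 8 is O(not u → not w); contrapositively O(w → u). Since O(w) holds, K gives O(u).
Premise 2, O(not r → not u), contraposes to O(u → r); with O(u) we get O(r).
Applying K to premise 10 (O(r → not s)) and O(r) yields O(not s).
The contrapositive of premise 1 (O(not h → s)) is O(not s → h), and O(not s) is already established, so O(h).
With premise 4, O(h → t), the K-axiom yields O(t).
But premise 5 directly asserts O(not t).
We now have both O(t) and O(not t) — t is simultaneously obligatory and forbidden, violating the D-axiom.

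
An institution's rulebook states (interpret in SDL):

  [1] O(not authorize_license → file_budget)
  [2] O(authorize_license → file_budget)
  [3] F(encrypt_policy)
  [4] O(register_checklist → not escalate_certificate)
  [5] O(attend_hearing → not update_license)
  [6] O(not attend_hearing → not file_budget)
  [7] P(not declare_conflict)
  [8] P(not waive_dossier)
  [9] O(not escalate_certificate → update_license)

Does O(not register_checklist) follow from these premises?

Yes

Premises 1 and 2 are O(not authorize_license → file_budget) and O(authorize_license → file_budget); every ideal world satisfies not authorize_license or authorize_license, so in either case file_budget holds — hence O(file_budget).
Premise 6 is O(not attend_hearing → not file_budget); contrapositively O(file_budget → attend_hearing). Since O(file_budget) holds, K gives O(attend_hearing).
With premise 5, O(attend_hearing → not update_license), the K-axiom yields O(not update_license).
Premise 9, O(not escalate_certificate → update_license), contraposes to O(not update_license → escalate_certificate); with O(not update_license) we get O(escalate_certificate).
The contrapositive of premise 4 (O(register_checklist → not escalate_certificate)) is O(escalate_certificate → not register_checklist), and O(escalate_certificate) is already established, so O(not register_checklist).
Premises 3, 7, 8 do not contribute to this derivation.
So O(not register_checklist) follows.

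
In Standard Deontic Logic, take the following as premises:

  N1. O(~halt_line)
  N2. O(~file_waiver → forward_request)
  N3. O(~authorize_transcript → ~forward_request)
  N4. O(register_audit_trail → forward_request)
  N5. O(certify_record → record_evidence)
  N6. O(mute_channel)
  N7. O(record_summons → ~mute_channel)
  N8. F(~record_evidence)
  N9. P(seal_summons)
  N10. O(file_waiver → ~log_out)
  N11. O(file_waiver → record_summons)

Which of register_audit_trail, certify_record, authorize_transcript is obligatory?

authorize_transcript

Premise 6 gives O(mute_channel).
Premise 7, O(record_summons → ~mute_channel), contraposes to O(mute_channel → ~record_summons); with O(mute_channel) we get O(~record_summons).
Premise 11 is O(file_waiver → record_summons); contrapositively O(~record_summons → ~file_waiver). Since O(~record_summons) holds, K gives O(~file_waiver).
Applying K to premise 2 (O(~file_waiver → forward_request)) and O(~file_waiver) yields O(forward_request).
The contrapositive of premise 3 (O(~authorize_transcript → ~forward_request)) is O(forward_request → authorize_transcript), and O(forward_request) is already established, so O(authorize_transcript).
So O(authorize_transcript) holds — authorize_transcript is obligatory. None of the other listed options is made obligatory by any chain of premises.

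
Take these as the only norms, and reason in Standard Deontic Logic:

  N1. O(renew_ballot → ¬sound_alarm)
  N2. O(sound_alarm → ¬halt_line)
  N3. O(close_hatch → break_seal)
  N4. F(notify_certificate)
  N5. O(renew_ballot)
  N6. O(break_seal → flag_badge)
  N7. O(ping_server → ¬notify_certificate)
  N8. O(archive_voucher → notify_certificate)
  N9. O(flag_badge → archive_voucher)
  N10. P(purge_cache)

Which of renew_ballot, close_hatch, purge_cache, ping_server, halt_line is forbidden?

F(notify_certificate) at premise 4 means O(¬notify_certificate).
Premise 8, O(archive_voucher → notify_certificate), contraposes to O(¬notify_certificate → ¬archive_voucher); with O(¬notify_certificate) we get O(¬archive_voucher).
Premise 9 is O(flag_badge → archive_voucher); contrapositively O(¬archive_voucher → ¬flag_badge). Since O(¬archive_voucher) holds, K gives O(¬flag_badge).
The contrapositive of premise 6 (O(break_seal → flag_badge)) is O(¬flag_badge → ¬break_seal), and O(¬flag_badge) is already established, so O(¬break_seal).
Premise 3 is O(close_hatch → break_seal); contrapositively O(¬break_seal → ¬close_hatch). Since O(¬break_seal) holds, K gives O(¬close_hatch).
So O(¬close_hatch) holds, i.e. close_hatch is forbidden. None of the other listed options is forbidden under the premises.

close_hatch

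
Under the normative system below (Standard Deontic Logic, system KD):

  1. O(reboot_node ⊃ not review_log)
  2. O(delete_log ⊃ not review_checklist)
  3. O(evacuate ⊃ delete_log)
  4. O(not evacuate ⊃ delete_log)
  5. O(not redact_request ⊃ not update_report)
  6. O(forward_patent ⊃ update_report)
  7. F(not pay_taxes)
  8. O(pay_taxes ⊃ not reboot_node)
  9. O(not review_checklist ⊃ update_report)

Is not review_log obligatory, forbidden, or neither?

Neither

Premise 1 is O(reboot_node ⊃ not review_log), but O(reboot_node) is not derivable from the premises, so it does not yield O(not review_log).
No premise or chain of K-axiom applications forces O(not review_log), and none forces O(review_log). So not review_log is neither obligatory nor forbidden under these norms.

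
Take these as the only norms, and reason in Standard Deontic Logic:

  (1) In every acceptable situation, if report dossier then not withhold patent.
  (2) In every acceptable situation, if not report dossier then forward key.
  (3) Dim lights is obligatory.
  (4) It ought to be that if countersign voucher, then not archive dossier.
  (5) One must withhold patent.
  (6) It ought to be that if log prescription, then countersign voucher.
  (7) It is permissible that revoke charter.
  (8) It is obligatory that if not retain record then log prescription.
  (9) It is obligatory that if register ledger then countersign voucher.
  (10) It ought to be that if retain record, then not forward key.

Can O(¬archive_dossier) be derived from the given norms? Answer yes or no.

Premise 5 states O(withhold_patent) outright.
Premise 1 is O(report_dossier → ¬withhold_patent); contrapositively O(withhold_patent → ¬report_dossier). Since O(withhold_patent) holds, K gives O(¬report_dossier).
Premise 2 is O(¬report_dossier → forward_key); since O(¬report_dossier), deontic closure gives O(forward_key).
Premise 10, O(retain_record → ¬forward_key), contraposes to O(forward_key → ¬retain_record); with O(forward_key) we get O(¬retain_record).
Applying K to premise 8 (O(¬retain_record → log_prescription)) and O(¬retain_record) yields O(log_prescription).
Applying K to premise 6 (O(log_prescription → countersign_voucher)) and O(log_prescription) yields O(countersign_voucher).
With premise 4, O(countersign_voucher → ¬archive_dossier), the K-axiom yields O(¬archive_dossier).
Premises 3, 7, 9 do not contribute to this derivation.
So O(¬archive_dossier) follows.

Yes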